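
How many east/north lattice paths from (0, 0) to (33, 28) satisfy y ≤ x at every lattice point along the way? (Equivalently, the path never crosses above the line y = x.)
Number of paths = 33833779021731045

By the reflection principle (André's argument), the number of monotone paths to (33, 28) with n ≤ m that never go above y = x is C(61, 33) − C(61, 34) = 191724747789809255 − 157890968768078210 = 33833779021731045.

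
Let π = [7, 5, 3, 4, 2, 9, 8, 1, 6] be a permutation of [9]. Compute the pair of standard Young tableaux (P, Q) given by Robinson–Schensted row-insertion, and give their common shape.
P = [1, 4, 6] / [2, 8] / [3, 9] / [5] / [7];  Q = [1, 4, 6] / [2, 7] / [3, 9] / [5] / [8];  common shape = (3, 2, 2, 1, 1)

Row-insert the values π_1, π_2, … into P one at a time, bumping the leftmost entry strictly greater than the inserted value down to the next row. The recording tableau Q records, in position (i, j), the step at which that cell was added to P.
  Insert 7 (step 1): P = [7];  Q = [1]
  Insert 5 (step 2): P = [5] / [7];  Q = [1] / [2]
  Insert 3 (step 3): P = [3] / [5] / [7];  Q = [1] / [2] / [3]
  Insert 4 (step 4): P = [3, 4] / [5] / [7];  Q = [1, 4] / [2] / [3]
  Insert 2 (step 5): P = [2, 4] / [3] / [5] / [7];  Q = [1, 4] / [2] / [3] / [5]
  Insert 9 (step 6): P = [2, 4, 9] / [3] / [5] / [7];  Q = [1, 4, 6] / [2] / [3] / [5]
  Insert 8 (step 7): P = [2, 4, 8] / [3, 9] / [5] / [7];  Q = [1, 4, 6] / [2, 7] / [3] / [5]
  Insert 1 (step 8): P = [1, 4, 8] / [2, 9] / [3] / [5] / [7];  Q = [1, 4, 6] / [2, 7] / [3] / [5] / [8]
  Insert 6 (step 9): P = [1, 4, 6] / [2, 8] / [3, 9] / [5] / [7];  Q = [1, 4, 6] / [2, 7] / [3, 9] / [5] / [8]
Final shape: (3, 2, 2, 1, 1).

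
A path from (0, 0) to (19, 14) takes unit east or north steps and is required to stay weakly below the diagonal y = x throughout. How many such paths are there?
Number of paths = 245642760

By the reflection principle (André's argument), the number of monotone paths to (19, 14) with n ≤ m that never go above y = x is C(33, 19) − C(33, 20) = 818809200 − 573166440 = 245642760.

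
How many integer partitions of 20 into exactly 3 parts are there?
p(20, 3 parts) = 33

Partitions of n into exactly k parts are in bijection with partitions of n − k into at most k parts (subtract 1 from each part). So p(20, exactly 3) = p(17, parts ≤ 3). Computing via the recurrence p(m, j) = p(m, j−1) + p(m−j, j) gives 33.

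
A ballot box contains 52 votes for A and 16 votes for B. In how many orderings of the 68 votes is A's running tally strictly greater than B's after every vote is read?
Strict-lead orderings = 778007004477516

Total orderings of the 68 votes with 52 for A: C(68, 52) = 1469568786235308. By the Bertrand ballot formula (Cycle Lemma / reflection principle), the number of orderings in which A is strictly ahead of B throughout is (p − q)/(p + q) · C(p + q, p) = (52 − 16)/(52 + 16) · 1469568786235308 = 778007004477516.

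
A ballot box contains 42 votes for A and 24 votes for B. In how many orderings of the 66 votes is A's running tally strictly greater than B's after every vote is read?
Strict-lead orderings = 170301657026428200

Total orderings of the 66 votes with 42 for A: C(66, 42) = 624439409096903400. By the Bertrand ballot formula (Cycle Lemma / reflection principle), the number of orderings in which A is strictly ahead of B throughout is (p − q)/(p + q) · C(p + q, p) = (42 − 24)/(42 + 24) · 624439409096903400 = 170301657026428200.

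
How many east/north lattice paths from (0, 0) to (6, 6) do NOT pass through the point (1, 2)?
Number of paths = 546

Total paths from (0, 0) to (6, 6): C(12, 6) = 924. Paths through (1, 2): (paths (0, 0) → (1, 2)) × (paths (1, 2) → (6, 6)) = C(3, 1) · C(9, 5) = 3 · 126 = 378. Avoidance count = 924 − 378 = 546.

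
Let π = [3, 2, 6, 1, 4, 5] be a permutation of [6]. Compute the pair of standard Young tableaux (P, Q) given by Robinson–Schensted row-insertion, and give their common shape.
P = [1, 4, 5] / [2, 6] / [3];  Q = [1, 3, 6] / [2, 5] / [4];  common shape = (3, 2, 1)

Row-insert the values π_1, π_2, … into P one at a time, bumping the leftmost entry strictly greater than the inserted value down to the next row. The recording tableau Q records, in position (i, j), the step at which that cell was added to P.
  Insert 3 (step 1): P = [3];  Q = [1]
  Insert 2 (step 2): P = [2] / [3];  Q = [1] / [2]
  Insert 6 (step 3): P = [2, 6] / [3];  Q = [1, 3] / [2]
  Insert 1 (step 4): P = [1, 6] / [2] / [3];  Q = [1, 3] / [2] / [4]
  Insert 4 (step 5): P = [1, 4] / [2, 6] / [3];  Q = [1, 3] / [2, 5] / [4]
  Insert 5 (step 6): P = [1, 4, 5] / [2, 6] / [3];  Q = [1, 3, 6] / [2, 5] / [4]
Final shape: (3, 2, 1).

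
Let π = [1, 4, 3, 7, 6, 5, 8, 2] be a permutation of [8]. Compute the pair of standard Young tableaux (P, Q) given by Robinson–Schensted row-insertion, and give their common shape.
P = [1, 2, 5, 8] / [3, 6] / [4] / [7];  Q = [1, 2, 4, 7] / [3, 5] / [6] / [8];  common shape = (4, 2, 1, 1)

Row-insert the values π_1, π_2, … into P one at a time, bumping the leftmost entry strictly greater than the inserted value down to the next row. The recording tableau Q records, in position (i, j), the step at which that cell was added to P.
  Insert 1 (step 1): P = [1];  Q = [1]
  Insert 4 (step 2): P = [1, 4];  Q = [1, 2]
  Insert 3 (step 3): P = [1, 3] / [4];  Q = [1, 2] / [3]
  Insert 7 (step 4): P = [1, 3, 7] / [4];  Q = [1, 2, 4] / [3]
  Insert 6 (step 5): P = [1, 3, 6] / [4, 7];  Q = [1, 2, 4] / [3, 5]
  Insert 5 (step 6): P = [1, 3, 5] / [4, 6] / [7];  Q = [1, 2, 4] / [3, 5] / [6]
  Insert 8 (step 7): P = [1, 3, 5, 8] / [4, 6] / [7];  Q = [1, 2, 4, 7] / [3, 5] / [6]
  Insert 2 (step 8): P = [1, 2, 5, 8] / [3, 6] / [4] / [7];  Q = [1, 2, 4, 7] / [3, 5] / [6] / [8]
Final shape: (4, 2, 1, 1).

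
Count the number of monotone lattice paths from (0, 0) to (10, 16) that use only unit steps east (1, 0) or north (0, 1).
Number of paths = 5311735

A monotone lattice path from (0, 0) to (10, 16) consists of 10 east steps and 16 north steps in some order, so it is determined by which 10 of the 26 steps are east. The count is C(26, 10) = 5311735.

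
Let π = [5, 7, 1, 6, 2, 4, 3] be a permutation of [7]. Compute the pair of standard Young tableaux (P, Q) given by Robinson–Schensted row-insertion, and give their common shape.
P = [1, 2, 3] / [4, 6] / [5] / [7];  Q = [1, 2, 6] / [3, 4] / [5] / [7];  common shape = (3, 2, 1, 1)

Row-insert the values π_1, π_2, … into P one at a time, bumping the leftmost entry strictly greater than the inserted value down to the next row. The recording tableau Q records, in position (i, j), the step at which that cell was added to P.
  Insert 5 (step 1): P = [5];  Q = [1]
  Insert 7 (step 2): P = [5, 7];  Q = [1, 2]
  Insert 1 (step 3): P = [1, 7] / [5];  Q = [1, 2] / [3]
  Insert 6 (step 4): P = [1, 6] / [5, 7];  Q = [1, 2] / [3, 4]
  Insert 2 (step 5): P = [1, 2] / [5, 6] / [7];  Q = [1, 2] / [3, 4] / [5]
  Insert 4 (step 6): P = [1, 2, 4] / [5, 6] / [7];  Q = [1, 2, 6] / [3, 4] / [5]
  Insert 3 (step 7): P = [1, 2, 3] / [4, 6] / [5] / [7];  Q = [1, 2, 6] / [3, 4] / [5] / [7]
Final shape: (3, 2, 1, 1).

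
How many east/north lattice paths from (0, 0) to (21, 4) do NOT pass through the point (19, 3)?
Number of paths = 8030

Total paths from (0, 0) to (21, 4): C(25, 21) = 12650. Paths through (19, 3): (paths (0, 0) → (19, 3)) × (paths (19, 3) → (21, 4)) = C(22, 19) · C(3, 2) = 1540 · 3 = 4620. Avoidance count = 12650 − 4620 = 8030.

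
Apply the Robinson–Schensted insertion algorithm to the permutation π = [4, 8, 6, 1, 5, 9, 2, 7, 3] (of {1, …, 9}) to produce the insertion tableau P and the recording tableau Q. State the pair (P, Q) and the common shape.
P = [1, 2, 3] / [4, 5, 7] / [6, 9] / [8];  Q = [1, 2, 6] / [3, 5, 8] / [4, 9] / [7];  common shape = (3, 3, 2, 1)

Row-insert the values π_1, π_2, … into P one at a time, bumping the leftmost entry strictly greater than the inserted value down to the next row. The recording tableau Q records, in position (i, j), the step at which that cell was added to P.
  Insert 4 (step 1): P = [4];  Q = [1]
  Insert 8 (step 2): P = [4, 8];  Q = [1, 2]
  Insert 6 (step 3): P = [4, 6] / [8];  Q = [1, 2] / [3]
  Insert 1 (step 4): P = [1, 6] / [4] / [8];  Q = [1, 2] / [3] / [4]
  Insert 5 (step 5): P = [1, 5] / [4, 6] / [8];  Q = [1, 2] / [3, 5] / [4]
  Insert 9 (step 6): P = [1, 5, 9] / [4, 6] / [8];  Q = [1, 2, 6] / [3, 5] / [4]
  Insert 2 (step 7): P = [1, 2, 9] / [4, 5] / [6] / [8];  Q = [1, 2, 6] / [3, 5] / [4] / [7]
  Insert 7 (step 8): P = [1, 2, 7] / [4, 5, 9] / [6] / [8];  Q = [1, 2, 6] / [3, 5, 8] / [4] / [7]
  Insert 3 (step 9): P = [1, 2, 3] / [4, 5, 7] / [6, 9] / [8];  Q = [1, 2, 6] / [3, 5, 8] / [4, 9] / [7]
Final shape: (3, 3, 2, 1).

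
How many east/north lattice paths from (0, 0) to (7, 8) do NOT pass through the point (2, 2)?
Number of paths = 3663

Total paths from (0, 0) to (7, 8): C(15, 7) = 6435. Paths through (2, 2): (paths (0, 0) → (2, 2)) × (paths (2, 2) → (7, 8)) = C(4, 2) · C(11, 5) = 6 · 462 = 2772. Avoidance count = 6435 − 2772 = 3663.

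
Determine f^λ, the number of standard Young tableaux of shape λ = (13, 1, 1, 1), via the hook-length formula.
# SYT of shape (13, 1, 1, 1) = 455

Hook-length formula: f^λ = n! / Π hook(c), product over all cells c of the Young diagram. For λ = (13, 1, 1, 1), n = 16 boxes. Hook lengths by row (left-to-right, top-to-bottom): [16, 12, 11, 10, 9, 8, 7, 6, 5, 4, 3, 2, 1]; [3]; [2]; [1]. Product of hooks = 45984153600. So f^λ = 16! / 45984153600 = 20922789888000 / 45984153600 = 455.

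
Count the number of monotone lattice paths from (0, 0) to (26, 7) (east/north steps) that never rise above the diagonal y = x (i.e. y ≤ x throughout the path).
Number of paths = 3164480

By the reflection principle (André's argument), the number of monotone paths to (26, 7) with n ≤ m that never go above y = x is C(33, 26) − C(33, 27) = 4272048 − 1107568 = 3164480.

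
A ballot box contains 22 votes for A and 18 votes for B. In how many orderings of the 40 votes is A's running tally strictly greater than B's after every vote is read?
Strict-lead orderings = 11338026180

Total orderings of the 40 votes with 22 for A: C(40, 22) = 113380261800. By the Bertrand ballot formula (Cycle Lemma / reflection principle), the number of orderings in which A is strictly ahead of B throughout is (p − q)/(p + q) · C(p + q, p) = (22 − 18)/(22 + 18) · 113380261800 = 11338026180.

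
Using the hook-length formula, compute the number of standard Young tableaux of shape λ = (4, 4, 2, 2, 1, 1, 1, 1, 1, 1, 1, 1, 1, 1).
# SYT of shape (4, 4, 2, 2, 1, 1, 1, 1, 1, 1, 1, 1, 1, 1) = 10138590

Hook-length formula: f^λ = n! / Π hook(c), product over all cells c of the Young diagram. For λ = (4, 4, 2, 2, 1, 1, 1, 1, 1, 1, 1, 1, 1, 1), n = 22 boxes. Hook lengths by row (left-to-right, top-to-bottom): [17, 6, 3, 2]; [16, 5, 2, 1]; [13, 2]; [12, 1]; [10]; [9]; [8]; [7]; [6]; [5]; [4]; [3]; [2]; [1]. Product of hooks = 110863613952000. So f^λ = 22! / 110863613952000 = 1124000727777607680000 / 110863613952000 = 10138590.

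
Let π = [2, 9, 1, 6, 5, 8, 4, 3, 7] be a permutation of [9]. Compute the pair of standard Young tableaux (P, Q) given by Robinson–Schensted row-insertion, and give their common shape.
P = [1, 3, 7] / [2, 4, 8] / [5] / [6] / [9];  Q = [1, 2, 6] / [3, 4, 9] / [5] / [7] / [8];  common shape = (3, 3, 1, 1, 1)

Row-insert the values π_1, π_2, … into P one at a time, bumping the leftmost entry strictly greater than the inserted value down to the next row. The recording tableau Q records, in position (i, j), the step at which that cell was added to P.
  Insert 2 (step 1): P = [2];  Q = [1]
  Insert 9 (step 2): P = [2, 9];  Q = [1, 2]
  Insert 1 (step 3): P = [1, 9] / [2];  Q = [1, 2] / [3]
  Insert 6 (step 4): P = [1, 6] / [2, 9];  Q = [1, 2] / [3, 4]
  Insert 5 (step 5): P = [1, 5] / [2, 6] / [9];  Q = [1, 2] / [3, 4] / [5]
  Insert 8 (step 6): P = [1, 5, 8] / [2, 6] / [9];  Q = [1, 2, 6] / [3, 4] / [5]
  Insert 4 (step 7): P = [1, 4, 8] / [2, 5] / [6] / [9];  Q = [1, 2, 6] / [3, 4] / [5] / [7]
  Insert 3 (step 8): P = [1, 3, 8] / [2, 4] / [5] / [6] / [9];  Q = [1, 2, 6] / [3, 4] / [5] / [7] / [8]
  Insert 7 (step 9): P = [1, 3, 7] / [2, 4, 8] / [5] / [6] / [9];  Q = [1, 2, 6] / [3, 4, 9] / [5] / [7] / [8]
Final shape: (3, 3, 1, 1, 1).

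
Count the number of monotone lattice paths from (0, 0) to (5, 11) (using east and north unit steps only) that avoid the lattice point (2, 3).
Number of paths = 2718

Total paths from (0, 0) to (5, 11): C(16, 5) = 4368. Paths through (2, 3): (paths (0, 0) → (2, 3)) × (paths (2, 3) → (5, 11)) = C(5, 2) · C(11, 3) = 10 · 165 = 1650. Avoidance count = 4368 − 1650 = 2718.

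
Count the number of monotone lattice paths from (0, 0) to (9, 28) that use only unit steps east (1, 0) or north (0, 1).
Number of paths = 124403620

A monotone lattice path from (0, 0) to (9, 28) consists of 9 east steps and 28 north steps in some order, so it is determined by which 9 of the 37 steps are east. The count is C(37, 9) = 124403620.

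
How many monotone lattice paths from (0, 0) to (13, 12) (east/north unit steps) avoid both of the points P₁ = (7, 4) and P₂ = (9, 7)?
Number of paths = 3183670

Inclusion–exclusion. Total paths: C(25, 13) = 5200300. Through P₁: C(11, 7)·C(14, 6) = 990990. Through P₂: C(16, 9)·C(9, 4) = 1441440. Since P₁ is strictly southwest of P₂, a monotone path through both must visit P₁ then P₂; paths through both = C(11, 7)·C(5, 2)·C(9, 4) = 415800. Avoid both = 5200300 − 990990 − 1441440 + 415800 = 3183670.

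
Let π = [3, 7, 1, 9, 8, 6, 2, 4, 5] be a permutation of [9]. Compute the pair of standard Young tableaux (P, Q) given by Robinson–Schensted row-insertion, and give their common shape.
P = [1, 2, 4, 5] / [3, 6, 8] / [7] / [9];  Q = [1, 2, 4, 9] / [3, 5, 8] / [6] / [7];  common shape = (4, 3, 1, 1)

Row-insert the values π_1, π_2, … into P one at a time, bumping the leftmost entry strictly greater than the inserted value down to the next row. The recording tableau Q records, in position (i, j), the step at which that cell was added to P.
  Insert 3 (step 1): P = [3];  Q = [1]
  Insert 7 (step 2): P = [3, 7];  Q = [1, 2]
  Insert 1 (step 3): P = [1, 7] / [3];  Q = [1, 2] / [3]
  Insert 9 (step 4): P = [1, 7, 9] / [3];  Q = [1, 2, 4] / [3]
  Insert 8 (step 5): P = [1, 7, 8] / [3, 9];  Q = [1, 2, 4] / [3, 5]
  Insert 6 (step 6): P = [1, 6, 8] / [3, 7] / [9];  Q = [1, 2, 4] / [3, 5] / [6]
  Insert 2 (step 7): P = [1, 2, 8] / [3, 6] / [7] / [9];  Q = [1, 2, 4] / [3, 5] / [6] / [7]
  Insert 4 (step 8): P = [1, 2, 4] / [3, 6, 8] / [7] / [9];  Q = [1, 2, 4] / [3, 5, 8] / [6] / [7]
  Insert 5 (step 9): P = [1, 2, 4, 5] / [3, 6, 8] / [7] / [9];  Q = [1, 2, 4, 9] / [3, 5, 8] / [6] / [7]
Final shape: (4, 3, 1, 1).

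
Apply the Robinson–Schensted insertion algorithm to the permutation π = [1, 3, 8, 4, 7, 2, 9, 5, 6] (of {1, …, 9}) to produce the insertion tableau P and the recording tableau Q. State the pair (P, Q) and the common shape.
P = [1, 2, 4, 5, 6] / [3, 7, 9] / [8];  Q = [1, 2, 3, 5, 7] / [4, 8, 9] / [6];  common shape = (5, 3, 1)

Row-insert the values π_1, π_2, … into P one at a time, bumping the leftmost entry strictly greater than the inserted value down to the next row. The recording tableau Q records, in position (i, j), the step at which that cell was added to P.
  Insert 1 (step 1): P = [1];  Q = [1]
  Insert 3 (step 2): P = [1, 3];  Q = [1, 2]
  Insert 8 (step 3): P = [1, 3, 8];  Q = [1, 2, 3]
  Insert 4 (step 4): P = [1, 3, 4] / [8];  Q = [1, 2, 3] / [4]
  Insert 7 (step 5): P = [1, 3, 4, 7] / [8];  Q = [1, 2, 3, 5] / [4]
  Insert 2 (step 6): P = [1, 2, 4, 7] / [3] / [8];  Q = [1, 2, 3, 5] / [4] / [6]
  Insert 9 (step 7): P = [1, 2, 4, 7, 9] / [3] / [8];  Q = [1, 2, 3, 5, 7] / [4] / [6]
  Insert 5 (step 8): P = [1, 2, 4, 5, 9] / [3, 7] / [8];  Q = [1, 2, 3, 5, 7] / [4, 8] / [6]
  Insert 6 (step 9): P = [1, 2, 4, 5, 6] / [3, 7, 9] / [8];  Q = [1, 2, 3, 5, 7] / [4, 8, 9] / [6]
Final shape: (5, 3, 1).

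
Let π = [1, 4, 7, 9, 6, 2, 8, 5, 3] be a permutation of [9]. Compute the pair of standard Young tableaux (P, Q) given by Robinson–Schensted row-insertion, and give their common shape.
P = [1, 2, 3, 8] / [4, 5] / [6, 9] / [7];  Q = [1, 2, 3, 4] / [5, 7] / [6, 8] / [9];  common shape = (4, 2, 2, 1)

Row-insert the values π_1, π_2, … into P one at a time, bumping the leftmost entry strictly greater than the inserted value down to the next row. The recording tableau Q records, in position (i, j), the step at which that cell was added to P.
  Insert 1 (step 1): P = [1];  Q = [1]
  Insert 4 (step 2): P = [1, 4];  Q = [1, 2]
  Insert 7 (step 3): P = [1, 4, 7];  Q = [1, 2, 3]
  Insert 9 (step 4): P = [1, 4, 7, 9];  Q = [1, 2, 3, 4]
  Insert 6 (step 5): P = [1, 4, 6, 9] / [7];  Q = [1, 2, 3, 4] / [5]
  Insert 2 (step 6): P = [1, 2, 6, 9] / [4] / [7];  Q = [1, 2, 3, 4] / [5] / [6]
  Insert 8 (step 7): P = [1, 2, 6, 8] / [4, 9] / [7];  Q = [1, 2, 3, 4] / [5, 7] / [6]
  Insert 5 (step 8): P = [1, 2, 5, 8] / [4, 6] / [7, 9];  Q = [1, 2, 3, 4] / [5, 7] / [6, 8]
  Insert 3 (step 9): P = [1, 2, 3, 8] / [4, 5] / [6, 9] / [7];  Q = [1, 2, 3, 4] / [5, 7] / [6, 8] / [9]
Final shape: (4, 2, 2, 1).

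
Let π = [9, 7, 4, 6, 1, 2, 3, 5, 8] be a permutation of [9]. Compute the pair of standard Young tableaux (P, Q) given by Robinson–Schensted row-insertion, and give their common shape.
P = [1, 2, 3, 5, 8] / [4, 6] / [7] / [9];  Q = [1, 4, 7, 8, 9] / [2, 6] / [3] / [5];  common shape = (5, 2, 1, 1)

Row-insert the values π_1, π_2, … into P one at a time, bumping the leftmost entry strictly greater than the inserted value down to the next row. The recording tableau Q records, in position (i, j), the step at which that cell was added to P.
  Insert 9 (step 1): P = [9];  Q = [1]
  Insert 7 (step 2): P = [7] / [9];  Q = [1] / [2]
  Insert 4 (step 3): P = [4] / [7] / [9];  Q = [1] / [2] / [3]
  Insert 6 (step 4): P = [4, 6] / [7] / [9];  Q = [1, 4] / [2] / [3]
  Insert 1 (step 5): P = [1, 6] / [4] / [7] / [9];  Q = [1, 4] / [2] / [3] / [5]
  Insert 2 (step 6): P = [1, 2] / [4, 6] / [7] / [9];  Q = [1, 4] / [2, 6] / [3] / [5]
  Insert 3 (step 7): P = [1, 2, 3] / [4, 6] / [7] / [9];  Q = [1, 4, 7] / [2, 6] / [3] / [5]
  Insert 5 (step 8): P = [1, 2, 3, 5] / [4, 6] / [7] / [9];  Q = [1, 4, 7, 8] / [2, 6] / [3] / [5]
  Insert 8 (step 9): P = [1, 2, 3, 5, 8] / [4, 6] / [7] / [9];  Q = [1, 4, 7, 8, 9] / [2, 6] / [3] / [5]
Final shape: (5, 2, 1, 1).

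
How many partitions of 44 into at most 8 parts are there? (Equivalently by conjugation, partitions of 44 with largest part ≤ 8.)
p(44, parts ≤ 8) = 15765

Use the recurrence p(n, m) = p(n, m−1) + p(n−m, m): either the largest part is < m (count p(n, m−1)) or the largest part is exactly m (remove one copy of m, count p(n−m, m)). With p(0, ·) = 1 this gives p(44, parts ≤ 8) = 15765. (By conjugating Young diagrams, this also counts partitions of 44 into at most 8 parts.)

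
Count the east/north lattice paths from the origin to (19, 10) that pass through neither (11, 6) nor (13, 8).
Number of paths = 10285338

Inclusion–exclusion. Total paths: C(29, 19) = 20030010. Through P₁: C(17, 11)·C(12, 8) = 6126120. Through P₂: C(21, 13)·C(8, 6) = 5697720. Since P₁ is strictly southwest of P₂, a monotone path through both must visit P₁ then P₂; paths through both = C(17, 11)·C(4, 2)·C(8, 6) = 2079168. Avoid both = 20030010 − 6126120 − 5697720 + 2079168 = 10285338.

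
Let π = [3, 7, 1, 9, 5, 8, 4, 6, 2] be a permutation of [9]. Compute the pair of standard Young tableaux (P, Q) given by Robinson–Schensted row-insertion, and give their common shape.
P = [1, 2, 6] / [3, 4, 8] / [5, 9] / [7];  Q = [1, 2, 4] / [3, 5, 6] / [7, 8] / [9];  common shape = (3, 3, 2, 1)

Row-insert the values π_1, π_2, … into P one at a time, bumping the leftmost entry strictly greater than the inserted value down to the next row. The recording tableau Q records, in position (i, j), the step at which that cell was added to P.
  Insert 3 (step 1): P = [3];  Q = [1]
  Insert 7 (step 2): P = [3, 7];  Q = [1, 2]
  Insert 1 (step 3): P = [1, 7] / [3];  Q = [1, 2] / [3]
  Insert 9 (step 4): P = [1, 7, 9] / [3];  Q = [1, 2, 4] / [3]
  Insert 5 (step 5): P = [1, 5, 9] / [3, 7];  Q = [1, 2, 4] / [3, 5]
  Insert 8 (step 6): P = [1, 5, 8] / [3, 7, 9];  Q = [1, 2, 4] / [3, 5, 6]
  Insert 4 (step 7): P = [1, 4, 8] / [3, 5, 9] / [7];  Q = [1, 2, 4] / [3, 5, 6] / [7]
  Insert 6 (step 8): P = [1, 4, 6] / [3, 5, 8] / [7, 9];  Q = [1, 2, 4] / [3, 5, 6] / [7, 8]
  Insert 2 (step 9): P = [1, 2, 6] / [3, 4, 8] / [5, 9] / [7];  Q = [1, 2, 4] / [3, 5, 6] / [7, 8] / [9]
Final shape: (3, 3, 2, 1).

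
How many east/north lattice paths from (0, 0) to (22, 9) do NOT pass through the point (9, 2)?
Number of paths = 15896475

Total paths from (0, 0) to (22, 9): C(31, 22) = 20160075. Paths through (9, 2): (paths (0, 0) → (9, 2)) × (paths (9, 2) → (22, 9)) = C(11, 9) · C(20, 13) = 55 · 77520 = 4263600. Avoidance count = 20160075 − 4263600 = 15896475.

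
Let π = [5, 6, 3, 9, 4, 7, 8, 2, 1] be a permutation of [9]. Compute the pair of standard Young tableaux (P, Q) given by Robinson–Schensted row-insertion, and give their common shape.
P = [1, 4, 7, 8] / [2, 6, 9] / [3] / [5];  Q = [1, 2, 4, 7] / [3, 5, 6] / [8] / [9];  common shape = (4, 3, 1, 1)

Row-insert the values π_1, π_2, … into P one at a time, bumping the leftmost entry strictly greater than the inserted value down to the next row. The recording tableau Q records, in position (i, j), the step at which that cell was added to P.
  Insert 5 (step 1): P = [5];  Q = [1]
  Insert 6 (step 2): P = [5, 6];  Q = [1, 2]
  Insert 3 (step 3): P = [3, 6] / [5];  Q = [1, 2] / [3]
  Insert 9 (step 4): P = [3, 6, 9] / [5];  Q = [1, 2, 4] / [3]
  Insert 4 (step 5): P = [3, 4, 9] / [5, 6];  Q = [1, 2, 4] / [3, 5]
  Insert 7 (step 6): P = [3, 4, 7] / [5, 6, 9];  Q = [1, 2, 4] / [3, 5, 6]
  Insert 8 (step 7): P = [3, 4, 7, 8] / [5, 6, 9];  Q = [1, 2, 4, 7] / [3, 5, 6]
  Insert 2 (step 8): P = [2, 4, 7, 8] / [3, 6, 9] / [5];  Q = [1, 2, 4, 7] / [3, 5, 6] / [8]
  Insert 1 (step 9): P = [1, 4, 7, 8] / [2, 6, 9] / [3] / [5];  Q = [1, 2, 4, 7] / [3, 5, 6] / [8] / [9]
Final shape: (4, 3, 1, 1).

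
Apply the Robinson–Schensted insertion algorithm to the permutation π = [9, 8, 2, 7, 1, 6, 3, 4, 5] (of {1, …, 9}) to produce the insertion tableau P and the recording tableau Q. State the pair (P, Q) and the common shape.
P = [1, 3, 4, 5] / [2, 6] / [7] / [8] / [9];  Q = [1, 4, 8, 9] / [2, 6] / [3] / [5] / [7];  common shape = (4, 2, 1, 1, 1)

Row-insert the values π_1, π_2, … into P one at a time, bumping the leftmost entry strictly greater than the inserted value down to the next row. The recording tableau Q records, in position (i, j), the step at which that cell was added to P.
  Insert 9 (step 1): P = [9];  Q = [1]
  Insert 8 (step 2): P = [8] / [9];  Q = [1] / [2]
  Insert 2 (step 3): P = [2] / [8] / [9];  Q = [1] / [2] / [3]
  Insert 7 (step 4): P = [2, 7] / [8] / [9];  Q = [1, 4] / [2] / [3]
  Insert 1 (step 5): P = [1, 7] / [2] / [8] / [9];  Q = [1, 4] / [2] / [3] / [5]
  Insert 6 (step 6): P = [1, 6] / [2, 7] / [8] / [9];  Q = [1, 4] / [2, 6] / [3] / [5]
  Insert 3 (step 7): P = [1, 3] / [2, 6] / [7] / [8] / [9];  Q = [1, 4] / [2, 6] / [3] / [5] / [7]
  Insert 4 (step 8): P = [1, 3, 4] / [2, 6] / [7] / [8] / [9];  Q = [1, 4, 8] / [2, 6] / [3] / [5] / [7]
  Insert 5 (step 9): P = [1, 3, 4, 5] / [2, 6] / [7] / [8] / [9];  Q = [1, 4, 8, 9] / [2, 6] / [3] / [5] / [7]
Final shape: (4, 2, 1, 1, 1).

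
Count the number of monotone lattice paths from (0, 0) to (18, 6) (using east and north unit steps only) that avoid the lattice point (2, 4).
Number of paths = 132301

Total paths from (0, 0) to (18, 6): C(24, 18) = 134596. Paths through (2, 4): (paths (0, 0) → (2, 4)) × (paths (2, 4) → (18, 6)) = C(6, 2) · C(18, 16) = 15 · 153 = 2295. Avoidance count = 134596 − 2295 = 132301.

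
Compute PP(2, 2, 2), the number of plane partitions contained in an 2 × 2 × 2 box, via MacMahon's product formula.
PP(2, 2, 2) = 20

Evaluate the triple product over i = 1..2, j = 1..2, k = 1..2. The factors are (2/1) · (3/2) · (3/2) · (4/3) · (3/2) · (4/3) · (4/3) · (5/4). The numerators and denominators telescope so the product is an integer; carrying out the multiplication exactly gives PP(2, 2, 2) = 20.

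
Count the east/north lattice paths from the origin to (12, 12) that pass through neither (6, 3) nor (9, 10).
Number of paths = 1460756

Inclusion–exclusion. Total paths: C(24, 12) = 2704156. Through P₁: C(9, 6)·C(15, 6) = 420420. Through P₂: C(19, 9)·C(5, 3) = 923780. Since P₁ is strictly southwest of P₂, a monotone path through both must visit P₁ then P₂; paths through both = C(9, 6)·C(10, 3)·C(5, 3) = 100800. Avoid both = 2704156 − 420420 − 923780 + 100800 = 1460756.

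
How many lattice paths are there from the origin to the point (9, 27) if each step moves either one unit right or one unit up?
Number of paths = 94143280

A monotone lattice path from (0, 0) to (9, 27) consists of 9 east steps and 27 north steps in some order, so it is determined by which 9 of the 36 steps are east. The count is C(36, 9) = 94143280.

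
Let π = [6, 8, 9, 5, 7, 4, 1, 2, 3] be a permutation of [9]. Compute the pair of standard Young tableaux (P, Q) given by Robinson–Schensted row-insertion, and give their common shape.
P = [1, 2, 3] / [4, 7, 9] / [5, 8] / [6];  Q = [1, 2, 3] / [4, 5, 9] / [6, 8] / [7];  common shape = (3, 3, 2, 1)

Row-insert the values π_1, π_2, … into P one at a time, bumping the leftmost entry strictly greater than the inserted value down to the next row. The recording tableau Q records, in position (i, j), the step at which that cell was added to P.
  Insert 6 (step 1): P = [6];  Q = [1]
  Insert 8 (step 2): P = [6, 8];  Q = [1, 2]
  Insert 9 (step 3): P = [6, 8, 9];  Q = [1, 2, 3]
  Insert 5 (step 4): P = [5, 8, 9] / [6];  Q = [1, 2, 3] / [4]
  Insert 7 (step 5): P = [5, 7, 9] / [6, 8];  Q = [1, 2, 3] / [4, 5]
  Insert 4 (step 6): P = [4, 7, 9] / [5, 8] / [6];  Q = [1, 2, 3] / [4, 5] / [6]
  Insert 1 (step 7): P = [1, 7, 9] / [4, 8] / [5] / [6];  Q = [1, 2, 3] / [4, 5] / [6] / [7]
  Insert 2 (step 8): P = [1, 2, 9] / [4, 7] / [5, 8] / [6];  Q = [1, 2, 3] / [4, 5] / [6, 8] / [7]
  Insert 3 (step 9): P = [1, 2, 3] / [4, 7, 9] / [5, 8] / [6];  Q = [1, 2, 3] / [4, 5, 9] / [6, 8] / [7]
Final shape: (3, 3, 2, 1).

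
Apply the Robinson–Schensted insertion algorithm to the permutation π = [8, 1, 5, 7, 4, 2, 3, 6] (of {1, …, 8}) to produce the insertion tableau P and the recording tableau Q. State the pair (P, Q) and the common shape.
P = [1, 2, 3, 6] / [4, 7] / [5] / [8];  Q = [1, 3, 4, 8] / [2, 7] / [5] / [6];  common shape = (4, 2, 1, 1)

Row-insert the values π_1, π_2, … into P one at a time, bumping the leftmost entry strictly greater than the inserted value down to the next row. The recording tableau Q records, in position (i, j), the step at which that cell was added to P.
  Insert 8 (step 1): P = [8];  Q = [1]
  Insert 1 (step 2): P = [1] / [8];  Q = [1] / [2]
  Insert 5 (step 3): P = [1, 5] / [8];  Q = [1, 3] / [2]
  Insert 7 (step 4): P = [1, 5, 7] / [8];  Q = [1, 3, 4] / [2]
  Insert 4 (step 5): P = [1, 4, 7] / [5] / [8];  Q = [1, 3, 4] / [2] / [5]
  Insert 2 (step 6): P = [1, 2, 7] / [4] / [5] / [8];  Q = [1, 3, 4] / [2] / [5] / [6]
  Insert 3 (step 7): P = [1, 2, 3] / [4, 7] / [5] / [8];  Q = [1, 3, 4] / [2, 7] / [5] / [6]
  Insert 6 (step 8): P = [1, 2, 3, 6] / [4, 7] / [5] / [8];  Q = [1, 3, 4, 8] / [2, 7] / [5] / [6]
Final shape: (4, 2, 1, 1).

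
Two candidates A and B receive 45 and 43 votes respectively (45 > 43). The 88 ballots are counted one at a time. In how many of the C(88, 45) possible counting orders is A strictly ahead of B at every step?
Strict-lead orderings = 583300119592996693088040

Total orderings of the 88 votes with 45 for A: C(88, 45) = 25665205262091854495873760. By the Bertrand ballot formula (Cycle Lemma / reflection principle), the number of orderings in which A is strictly ahead of B throughout is (p − q)/(p + q) · C(p + q, p) = (45 − 43)/(45 + 43) · 25665205262091854495873760 = 583300119592996693088040.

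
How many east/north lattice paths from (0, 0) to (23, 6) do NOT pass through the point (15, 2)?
Number of paths = 407700

Total paths from (0, 0) to (23, 6): C(29, 23) = 475020. Paths through (15, 2): (paths (0, 0) → (15, 2)) × (paths (15, 2) → (23, 6)) = C(17, 15) · C(12, 8) = 136 · 495 = 67320. Avoidance count = 475020 − 67320 = 407700.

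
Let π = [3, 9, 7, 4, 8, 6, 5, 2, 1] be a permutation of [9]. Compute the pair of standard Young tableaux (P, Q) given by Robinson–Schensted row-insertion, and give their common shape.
P = [1, 4, 5] / [2, 8] / [3] / [6] / [7] / [9];  Q = [1, 2, 5] / [3, 6] / [4] / [7] / [8] / [9];  common shape = (3, 2, 1, 1, 1, 1)

Row-insert the values π_1, π_2, … into P one at a time, bumping the leftmost entry strictly greater than the inserted value down to the next row. The recording tableau Q records, in position (i, j), the step at which that cell was added to P.
  Insert 3 (step 1): P = [3];  Q = [1]
  Insert 9 (step 2): P = [3, 9];  Q = [1, 2]
  Insert 7 (step 3): P = [3, 7] / [9];  Q = [1, 2] / [3]
  Insert 4 (step 4): P = [3, 4] / [7] / [9];  Q = [1, 2] / [3] / [4]
  Insert 8 (step 5): P = [3, 4, 8] / [7] / [9];  Q = [1, 2, 5] / [3] / [4]
  Insert 6 (step 6): P = [3, 4, 6] / [7, 8] / [9];  Q = [1, 2, 5] / [3, 6] / [4]
  Insert 5 (step 7): P = [3, 4, 5] / [6, 8] / [7] / [9];  Q = [1, 2, 5] / [3, 6] / [4] / [7]
  Insert 2 (step 8): P = [2, 4, 5] / [3, 8] / [6] / [7] / [9];  Q = [1, 2, 5] / [3, 6] / [4] / [7] / [8]
  Insert 1 (step 9): P = [1, 4, 5] / [2, 8] / [3] / [6] / [7] / [9];  Q = [1, 2, 5] / [3, 6] / [4] / [7] / [8] / [9]
Final shape: (3, 2, 1, 1, 1, 1).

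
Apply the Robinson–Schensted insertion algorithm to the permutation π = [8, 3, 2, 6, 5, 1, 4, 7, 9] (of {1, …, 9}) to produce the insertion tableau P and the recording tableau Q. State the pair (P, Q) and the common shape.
P = [1, 4, 7, 9] / [2, 5] / [3, 6] / [8];  Q = [1, 4, 8, 9] / [2, 5] / [3, 7] / [6];  common shape = (4, 2, 2, 1)

Row-insert the values π_1, π_2, … into P one at a time, bumping the leftmost entry strictly greater than the inserted value down to the next row. The recording tableau Q records, in position (i, j), the step at which that cell was added to P.
  Insert 8 (step 1): P = [8];  Q = [1]
  Insert 3 (step 2): P = [3] / [8];  Q = [1] / [2]
  Insert 2 (step 3): P = [2] / [3] / [8];  Q = [1] / [2] / [3]
  Insert 6 (step 4): P = [2, 6] / [3] / [8];  Q = [1, 4] / [2] / [3]
  Insert 5 (step 5): P = [2, 5] / [3, 6] / [8];  Q = [1, 4] / [2, 5] / [3]
  Insert 1 (step 6): P = [1, 5] / [2, 6] / [3] / [8];  Q = [1, 4] / [2, 5] / [3] / [6]
  Insert 4 (step 7): P = [1, 4] / [2, 5] / [3, 6] / [8];  Q = [1, 4] / [2, 5] / [3, 7] / [6]
  Insert 7 (step 8): P = [1, 4, 7] / [2, 5] / [3, 6] / [8];  Q = [1, 4, 8] / [2, 5] / [3, 7] / [6]
  Insert 9 (step 9): P = [1, 4, 7, 9] / [2, 5] / [3, 6] / [8];  Q = [1, 4, 8, 9] / [2, 5] / [3, 7] / [6]
Final shape: (4, 2, 2, 1).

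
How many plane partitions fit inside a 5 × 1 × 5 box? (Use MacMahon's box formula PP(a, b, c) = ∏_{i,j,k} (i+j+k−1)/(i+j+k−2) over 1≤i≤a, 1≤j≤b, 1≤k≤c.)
PP(5, 1, 5) = 252

Evaluate the triple product over i = 1..5, j = 1..1, k = 1..5. The factors are (2/1) · (3/2) · (4/3) · (5/4) · (6/5) · (3/2) · (4/3) · (5/4) · … (25 factors total). The numerators and denominators telescope so the product is an integer; carrying out the multiplication exactly gives PP(5, 1, 5) = 252.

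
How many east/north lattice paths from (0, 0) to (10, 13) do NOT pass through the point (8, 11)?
Number of paths = 690574

Total paths from (0, 0) to (10, 13): C(23, 10) = 1144066. Paths through (8, 11): (paths (0, 0) → (8, 11)) × (paths (8, 11) → (10, 13)) = C(19, 8) · C(4, 2) = 75582 · 6 = 453492. Avoidance count = 1144066 − 453492 = 690574.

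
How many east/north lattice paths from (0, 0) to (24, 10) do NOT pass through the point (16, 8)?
Number of paths = 98031945

Total paths from (0, 0) to (24, 10): C(34, 24) = 131128140. Paths through (16, 8): (paths (0, 0) → (16, 8)) × (paths (16, 8) → (24, 10)) = C(24, 16) · C(10, 8) = 735471 · 45 = 33096195. Avoidance count = 131128140 − 33096195 = 98031945.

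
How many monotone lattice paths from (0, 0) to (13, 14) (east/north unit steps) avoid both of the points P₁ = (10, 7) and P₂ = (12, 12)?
Number of paths = 10837296

Inclusion–exclusion. Total paths: C(27, 13) = 20058300. Through P₁: C(17, 10)·C(10, 3) = 2333760. Through P₂: C(24, 12)·C(3, 1) = 8112468. Since P₁ is strictly southwest of P₂, a monotone path through both must visit P₁ then P₂; paths through both = C(17, 10)·C(7, 2)·C(3, 1) = 1225224. Avoid both = 20058300 − 2333760 − 8112468 + 1225224 = 10837296.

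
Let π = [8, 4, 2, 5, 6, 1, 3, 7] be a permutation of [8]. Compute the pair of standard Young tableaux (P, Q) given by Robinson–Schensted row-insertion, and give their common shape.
P = [1, 3, 6, 7] / [2, 5] / [4] / [8];  Q = [1, 4, 5, 8] / [2, 7] / [3] / [6];  common shape = (4, 2, 1, 1)

Row-insert the values π_1, π_2, … into P one at a time, bumping the leftmost entry strictly greater than the inserted value down to the next row. The recording tableau Q records, in position (i, j), the step at which that cell was added to P.
  Insert 8 (step 1): P = [8];  Q = [1]
  Insert 4 (step 2): P = [4] / [8];  Q = [1] / [2]
  Insert 2 (step 3): P = [2] / [4] / [8];  Q = [1] / [2] / [3]
  Insert 5 (step 4): P = [2, 5] / [4] / [8];  Q = [1, 4] / [2] / [3]
  Insert 6 (step 5): P = [2, 5, 6] / [4] / [8];  Q = [1, 4, 5] / [2] / [3]
  Insert 1 (step 6): P = [1, 5, 6] / [2] / [4] / [8];  Q = [1, 4, 5] / [2] / [3] / [6]
  Insert 3 (step 7): P = [1, 3, 6] / [2, 5] / [4] / [8];  Q = [1, 4, 5] / [2, 7] / [3] / [6]
  Insert 7 (step 8): P = [1, 3, 6, 7] / [2, 5] / [4] / [8];  Q = [1, 4, 5, 8] / [2, 7] / [3] / [6]
Final shape: (4, 2, 1, 1).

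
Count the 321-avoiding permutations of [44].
C_44 = 583300119592996693088040

These 321-avoiding permutations are counted by the Catalan number C_n = (1/(n + 1)) · C(2n, n). For n = 44: C_44 = (1/45) · C(88, 44) = 26248505381684851188961800/45 = 583300119592996693088040.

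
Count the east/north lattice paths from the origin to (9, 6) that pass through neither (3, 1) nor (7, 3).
Number of paths = 2557

Inclusion–exclusion. Total paths: C(15, 9) = 5005. Through P₁: C(4, 3)·C(11, 6) = 1848. Through P₂: C(10, 7)·C(5, 2) = 1200. Since P₁ is strictly southwest of P₂, a monotone path through both must visit P₁ then P₂; paths through both = C(4, 3)·C(6, 4)·C(5, 2) = 600. Avoid both = 5005 − 1848 − 1200 + 600 = 2557.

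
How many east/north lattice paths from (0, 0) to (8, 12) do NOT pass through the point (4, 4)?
Number of paths = 91320

Total paths from (0, 0) to (8, 12): C(20, 8) = 125970. Paths through (4, 4): (paths (0, 0) → (4, 4)) × (paths (4, 4) → (8, 12)) = C(8, 4) · C(12, 4) = 70 · 495 = 34650. Avoidance count = 125970 − 34650 = 91320.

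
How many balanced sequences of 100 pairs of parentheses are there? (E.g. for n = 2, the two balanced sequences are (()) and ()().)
C_100 = 896519947090131496687170070074100632420837521538745909320

These balanced parentheses are counted by the Catalan number C_n = (1/(n + 1)) · C(2n, n). For n = 100: C_100 = (1/101) · C(200, 100) = 90548514656103281165404177077484163874504589675413336841320/101 = 896519947090131496687170070074100632420837521538745909320.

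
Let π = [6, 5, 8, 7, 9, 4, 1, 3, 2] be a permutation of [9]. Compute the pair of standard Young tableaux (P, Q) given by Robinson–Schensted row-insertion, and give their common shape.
P = [1, 2, 9] / [3, 7] / [4, 8] / [5] / [6];  Q = [1, 3, 5] / [2, 4] / [6, 8] / [7] / [9];  common shape = (3, 2, 2, 1, 1)

Row-insert the values π_1, π_2, … into P one at a time, bumping the leftmost entry strictly greater than the inserted value down to the next row. The recording tableau Q records, in position (i, j), the step at which that cell was added to P.
  Insert 6 (step 1): P = [6];  Q = [1]
  Insert 5 (step 2): P = [5] / [6];  Q = [1] / [2]
  Insert 8 (step 3): P = [5, 8] / [6];  Q = [1, 3] / [2]
  Insert 7 (step 4): P = [5, 7] / [6, 8];  Q = [1, 3] / [2, 4]
  Insert 9 (step 5): P = [5, 7, 9] / [6, 8];  Q = [1, 3, 5] / [2, 4]
  Insert 4 (step 6): P = [4, 7, 9] / [5, 8] / [6];  Q = [1, 3, 5] / [2, 4] / [6]
  Insert 1 (step 7): P = [1, 7, 9] / [4, 8] / [5] / [6];  Q = [1, 3, 5] / [2, 4] / [6] / [7]
  Insert 3 (step 8): P = [1, 3, 9] / [4, 7] / [5, 8] / [6];  Q = [1, 3, 5] / [2, 4] / [6, 8] / [7]
  Insert 2 (step 9): P = [1, 2, 9] / [3, 7] / [4, 8] / [5] / [6];  Q = [1, 3, 5] / [2, 4] / [6, 8] / [7] / [9]
Final shape: (3, 2, 2, 1, 1).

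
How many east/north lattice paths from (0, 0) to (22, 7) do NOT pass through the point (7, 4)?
Number of paths = 1291500

Total paths from (0, 0) to (22, 7): C(29, 22) = 1560780. Paths through (7, 4): (paths (0, 0) → (7, 4)) × (paths (7, 4) → (22, 7)) = C(11, 7) · C(18, 15) = 330 · 816 = 269280. Avoidance count = 1560780 − 269280 = 1291500.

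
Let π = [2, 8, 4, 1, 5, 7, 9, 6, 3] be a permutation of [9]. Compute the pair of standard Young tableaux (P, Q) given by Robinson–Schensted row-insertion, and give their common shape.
P = [1, 3, 5, 6, 9] / [2, 4] / [7] / [8];  Q = [1, 2, 5, 6, 7] / [3, 8] / [4] / [9];  common shape = (5, 2, 1, 1)

Row-insert the values π_1, π_2, … into P one at a time, bumping the leftmost entry strictly greater than the inserted value down to the next row. The recording tableau Q records, in position (i, j), the step at which that cell was added to P.
  Insert 2 (step 1): P = [2];  Q = [1]
  Insert 8 (step 2): P = [2, 8];  Q = [1, 2]
  Insert 4 (step 3): P = [2, 4] / [8];  Q = [1, 2] / [3]
  Insert 1 (step 4): P = [1, 4] / [2] / [8];  Q = [1, 2] / [3] / [4]
  Insert 5 (step 5): P = [1, 4, 5] / [2] / [8];  Q = [1, 2, 5] / [3] / [4]
  Insert 7 (step 6): P = [1, 4, 5, 7] / [2] / [8];  Q = [1, 2, 5, 6] / [3] / [4]
  Insert 9 (step 7): P = [1, 4, 5, 7, 9] / [2] / [8];  Q = [1, 2, 5, 6, 7] / [3] / [4]
  Insert 6 (step 8): P = [1, 4, 5, 6, 9] / [2, 7] / [8];  Q = [1, 2, 5, 6, 7] / [3, 8] / [4]
  Insert 3 (step 9): P = [1, 3, 5, 6, 9] / [2, 4] / [7] / [8];  Q = [1, 2, 5, 6, 7] / [3, 8] / [4] / [9]
Final shape: (5, 2, 1, 1).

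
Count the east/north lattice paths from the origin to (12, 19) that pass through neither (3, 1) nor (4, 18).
Number of paths = 122308038

Inclusion–exclusion. Total paths: C(31, 12) = 141120525. Through P₁: C(4, 3)·C(27, 9) = 18747300. Through P₂: C(22, 4)·C(9, 8) = 65835. Since P₁ is strictly southwest of P₂, a monotone path through both must visit P₁ then P₂; paths through both = C(4, 3)·C(18, 1)·C(9, 8) = 648. Avoid both = 141120525 − 18747300 − 65835 + 648 = 122308038.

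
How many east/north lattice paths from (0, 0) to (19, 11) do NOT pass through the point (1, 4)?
Number of paths = 52223800

Total paths from (0, 0) to (19, 11): C(30, 19) = 54627300. Paths through (1, 4): (paths (0, 0) → (1, 4)) × (paths (1, 4) → (19, 11)) = C(5, 1) · C(25, 18) = 5 · 480700 = 2403500. Avoidance count = 54627300 − 2403500 = 52223800.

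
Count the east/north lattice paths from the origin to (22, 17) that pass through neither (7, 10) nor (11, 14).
Number of paths = 46577419538

Inclusion–exclusion. Total paths: C(39, 22) = 51021117810. Through P₁: C(17, 7)·C(22, 15) = 3316739712. Through P₂: C(25, 11)·C(14, 11) = 1622493600. Since P₁ is strictly southwest of P₂, a monotone path through both must visit P₁ then P₂; paths through both = C(17, 7)·C(8, 4)·C(14, 11) = 495535040. Avoid both = 51021117810 − 3316739712 − 1622493600 + 495535040 = 46577419538.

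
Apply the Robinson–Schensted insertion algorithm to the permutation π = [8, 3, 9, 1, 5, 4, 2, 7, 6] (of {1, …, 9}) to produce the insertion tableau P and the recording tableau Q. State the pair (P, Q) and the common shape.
P = [1, 2, 6] / [3, 4, 7] / [5, 9] / [8];  Q = [1, 3, 8] / [2, 5, 9] / [4, 6] / [7];  common shape = (3, 3, 2, 1)

Row-insert the values π_1, π_2, … into P one at a time, bumping the leftmost entry strictly greater than the inserted value down to the next row. The recording tableau Q records, in position (i, j), the step at which that cell was added to P.
  Insert 8 (step 1): P = [8];  Q = [1]
  Insert 3 (step 2): P = [3] / [8];  Q = [1] / [2]
  Insert 9 (step 3): P = [3, 9] / [8];  Q = [1, 3] / [2]
  Insert 1 (step 4): P = [1, 9] / [3] / [8];  Q = [1, 3] / [2] / [4]
  Insert 5 (step 5): P = [1, 5] / [3, 9] / [8];  Q = [1, 3] / [2, 5] / [4]
  Insert 4 (step 6): P = [1, 4] / [3, 5] / [8, 9];  Q = [1, 3] / [2, 5] / [4, 6]
  Insert 2 (step 7): P = [1, 2] / [3, 4] / [5, 9] / [8];  Q = [1, 3] / [2, 5] / [4, 6] / [7]
  Insert 7 (step 8): P = [1, 2, 7] / [3, 4] / [5, 9] / [8];  Q = [1, 3, 8] / [2, 5] / [4, 6] / [7]
  Insert 6 (step 9): P = [1, 2, 6] / [3, 4, 7] / [5, 9] / [8];  Q = [1, 3, 8] / [2, 5, 9] / [4, 6] / [7]
Final shape: (3, 3, 2, 1).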